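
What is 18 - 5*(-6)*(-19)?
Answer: -552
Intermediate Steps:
18 - 5*(-6)*(-19) = 18 + 30*(-19) = 18 - 570 = -552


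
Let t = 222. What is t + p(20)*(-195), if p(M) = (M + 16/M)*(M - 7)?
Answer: -52506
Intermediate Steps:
p(M) = (-7 + M)*(M + 16/M) (p(M) = (M + 16/M)*(-7 + M) = (-7 + M)*(M + 16/M))
t + p(20)*(-195) = 222 + (16 + 20² - 112/20 - 7*20)*(-195) = 222 + (16 + 400 - 112*1/20 - 140)*(-195) = 222 + (16 + 400 - 28/5 - 140)*(-195) = 222 + (1352/5)*(-195) = 222 - 52728 = -52506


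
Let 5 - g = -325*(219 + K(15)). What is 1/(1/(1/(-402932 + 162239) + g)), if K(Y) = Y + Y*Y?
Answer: 35906581739/240693 ≈ 1.4918e+5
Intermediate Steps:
K(Y) = Y + Y²
g = 149180 (g = 5 - (-325)*(219 + 15*(1 + 15)) = 5 - (-325)*(219 + 15*16) = 5 - (-325)*(219 + 240) = 5 - (-325)*459 = 5 - 1*(-149175) = 5 + 149175 = 149180)
1/(1/(1/(-402932 + 162239) + g)) = 1/(1/(1/(-402932 + 162239) + 149180)) = 1/(1/(1/(-240693) + 149180)) = 1/(1/(-1/240693 + 149180)) = 1/(1/(35906581739/240693)) = 1/(240693/35906581739) = 35906581739/240693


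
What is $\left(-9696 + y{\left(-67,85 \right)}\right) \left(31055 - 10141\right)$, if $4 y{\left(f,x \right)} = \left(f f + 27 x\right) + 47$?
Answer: $- \frac{334132521}{2} \approx -1.6707 \cdot 10^{8}$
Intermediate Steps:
$y{\left(f,x \right)} = \frac{47}{4} + \frac{f^{2}}{4} + \frac{27 x}{4}$ ($y{\left(f,x \right)} = \frac{\left(f f + 27 x\right) + 47}{4} = \frac{\left(f^{2} + 27 x\right) + 47}{4} = \frac{47 + f^{2} + 27 x}{4} = \frac{47}{4} + \frac{f^{2}}{4} + \frac{27 x}{4}$)
$\left(-9696 + y{\left(-67,85 \right)}\right) \left(31055 - 10141\right) = \left(-9696 + \left(\frac{47}{4} + \frac{\left(-67\right)^{2}}{4} + \frac{27}{4} \cdot 85\right)\right) \left(31055 - 10141\right) = \left(-9696 + \left(\frac{47}{4} + \frac{1}{4} \cdot 4489 + \frac{2295}{4}\right)\right) 20914 = \left(-9696 + \left(\frac{47}{4} + \frac{4489}{4} + \frac{2295}{4}\right)\right) 20914 = \left(-9696 + \frac{6831}{4}\right) 20914 = \left(- \frac{31953}{4}\right) 20914 = - \frac{334132521}{2}$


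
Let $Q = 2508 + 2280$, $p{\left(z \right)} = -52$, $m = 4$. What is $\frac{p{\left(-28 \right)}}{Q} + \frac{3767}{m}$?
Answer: $\frac{4509047}{4788} \approx 941.74$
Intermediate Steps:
$Q = 4788$
$\frac{p{\left(-28 \right)}}{Q} + \frac{3767}{m} = - \frac{52}{4788} + \frac{3767}{4} = \left(-52\right) \frac{1}{4788} + 3767 \cdot \frac{1}{4} = - \frac{13}{1197} + \frac{3767}{4} = \frac{4509047}{4788}$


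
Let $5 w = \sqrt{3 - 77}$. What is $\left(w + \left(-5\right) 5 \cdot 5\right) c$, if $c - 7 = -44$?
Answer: $4625 - \frac{37 i \sqrt{74}}{5} \approx 4625.0 - 63.657 i$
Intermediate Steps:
$c = -37$ ($c = 7 - 44 = -37$)
$w = \frac{i \sqrt{74}}{5}$ ($w = \frac{\sqrt{3 - 77}}{5} = \frac{\sqrt{-74}}{5} = \frac{i \sqrt{74}}{5} \approx 1.7205 i$)
$\left(w + \left(-5\right) 5 \cdot 5\right) c = \left(\frac{i \sqrt{74}}{5} + \left(-5\right) 5 \cdot 5\right) \left(-37\right) = \left(\frac{i \sqrt{74}}{5} - 125\right) \left(-37\right) = \left(-125 + \frac{i \sqrt{74}}{5}\right) \left(-37\right) = 4625 - \frac{37 i \sqrt{74}}{5}$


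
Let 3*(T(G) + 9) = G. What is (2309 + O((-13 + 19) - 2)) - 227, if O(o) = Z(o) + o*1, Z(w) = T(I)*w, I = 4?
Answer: 6166/3 ≈ 2055.3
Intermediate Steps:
T(G) = -9 + G/3
Z(w) = -23*w/3 (Z(w) = (-9 + (⅓)*4)*w = (-9 + 4/3)*w = -23*w/3)
O(o) = -20*o/3 (O(o) = -23*o/3 + o*1 = -23*o/3 + o = -20*o/3)
(2309 + O((-13 + 19) - 2)) - 227 = (2309 - 20*((-13 + 19) - 2)/3) - 227 = (2309 - 20*(6 - 2)/3) - 227 = (2309 - 20/3*4) - 227 = (2309 - 80/3) - 227 = 6847/3 - 227 = 6166/3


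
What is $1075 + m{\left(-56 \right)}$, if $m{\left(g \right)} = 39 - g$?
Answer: $1170$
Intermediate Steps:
$1075 + m{\left(-56 \right)} = 1075 + \left(39 - -56\right) = 1075 + \left(39 + 56\right) = 1075 + 95 = 1170$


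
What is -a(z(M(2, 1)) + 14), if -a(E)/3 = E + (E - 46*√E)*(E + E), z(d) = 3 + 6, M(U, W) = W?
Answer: 3243 - 6348*√23 ≈ -27201.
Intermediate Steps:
z(d) = 9
a(E) = -3*E - 6*E*(E - 46*√E) (a(E) = -3*(E + (E - 46*√E)*(E + E)) = -3*(E + (E - 46*√E)*(2*E)) = -3*(E + 2*E*(E - 46*√E)) = -3*E - 6*E*(E - 46*√E))
-a(z(M(2, 1)) + 14) = -(-6*(9 + 14)² - 3*(9 + 14) + 276*(9 + 14)^(3/2)) = -(-6*23² - 3*23 + 276*23^(3/2)) = -(-6*529 - 69 + 276*(23*√23)) = -(-3174 - 69 + 6348*√23) = -(-3243 + 6348*√23) = 3243 - 6348*√23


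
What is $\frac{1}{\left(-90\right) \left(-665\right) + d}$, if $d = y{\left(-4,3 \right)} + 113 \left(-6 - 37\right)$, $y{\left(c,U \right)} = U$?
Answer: $\frac{1}{54994} \approx 1.8184 \cdot 10^{-5}$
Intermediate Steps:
$d = -4856$ ($d = 3 + 113 \left(-6 - 37\right) = 3 + 113 \left(-43\right) = 3 - 4859 = -4856$)
$\frac{1}{\left(-90\right) \left(-665\right) + d} = \frac{1}{\left(-90\right) \left(-665\right) - 4856} = \frac{1}{59850 - 4856} = \frac{1}{54994}$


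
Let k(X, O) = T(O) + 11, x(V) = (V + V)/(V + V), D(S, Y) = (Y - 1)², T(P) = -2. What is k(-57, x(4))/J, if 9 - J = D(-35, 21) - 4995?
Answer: 9/4604 ≈ 0.0019548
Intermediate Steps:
D(S, Y) = (-1 + Y)²
x(V) = 1 (x(V) = (2*V)/((2*V)) = (2*V)*(1/(2*V)) = 1)
k(X, O) = 9 (k(X, O) = -2 + 11 = 9)
J = 4604 (J = 9 - ((-1 + 21)² - 4995) = 9 - (20² - 4995) = 9 - (400 - 4995) = 9 - 1*(-4595) = 9 + 4595 = 4604)
k(-57, x(4))/J = 9/4604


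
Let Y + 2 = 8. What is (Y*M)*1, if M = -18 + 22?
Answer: 24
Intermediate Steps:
Y = 6 (Y = -2 + 8 = 6)
M = 4
(Y*M)*1 = (6*4)*1 = 24*1 = 24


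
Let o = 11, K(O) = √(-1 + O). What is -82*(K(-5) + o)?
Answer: -902 - 82*I*√6 ≈ -902.0 - 200.86*I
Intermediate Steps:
-82*(K(-5) + o) = -82*(√(-1 - 5) + 11) = -82*(√(-6) + 11) = -82*(I*√6 + 11) = -82*(11 + I*√6) = -902 - 82*I*√6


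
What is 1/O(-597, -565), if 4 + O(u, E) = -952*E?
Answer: 1/537876 ≈ 1.8592e-6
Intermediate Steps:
O(u, E) = -4 - 952*E
1/O(-597, -565) = 1/(-4 - 952*(-565)) = 1/(-4 + 537880) = 1/537876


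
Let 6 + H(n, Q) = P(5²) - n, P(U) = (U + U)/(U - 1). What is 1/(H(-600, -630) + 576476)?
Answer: 12/6924865 ≈ 1.7329e-6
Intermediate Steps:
P(U) = 2*U/(-1 + U) (P(U) = (2*U)/(-1 + U) = 2*U/(-1 + U))
H(n, Q) = -47/12 - n (H(n, Q) = -6 + (2*5²/(-1 + 5²) - n) = -6 + (2*25/(-1 + 25) - n) = -6 + (2*25/24 - n) = -6 + (2*25*(1/24) - n) = -6 + (25/12 - n) = -47/12 - n)
1/(H(-600, -630) + 576476) = 1/((-47/12 - 1*(-600)) + 576476) = 1/((-47/12 + 600) + 576476) = 1/(7153/12 + 576476) = 1/(6924865/12) = 12/6924865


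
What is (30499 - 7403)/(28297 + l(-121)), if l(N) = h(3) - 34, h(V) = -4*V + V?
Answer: 11548/14127 ≈ 0.81744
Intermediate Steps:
h(V) = -3*V
l(N) = -43 (l(N) = -3*3 - 34 = -9 - 34 = -43)
(30499 - 7403)/(28297 + l(-121)) = (30499 - 7403)/(28297 - 43) = 23096/28254 = 23096*(1/28254) = 11548/14127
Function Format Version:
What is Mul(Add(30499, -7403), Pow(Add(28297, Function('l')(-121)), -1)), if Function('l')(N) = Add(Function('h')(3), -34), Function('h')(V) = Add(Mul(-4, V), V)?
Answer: Rational(11548, 14127) ≈ 0.81744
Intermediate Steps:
Function('h')(V) = Mul(-3, V)
Function('l')(N) = -43 (Function('l')(N) = Add(Mul(-3, 3), -34) = Add(-9, -34) = -43)
Mul(Add(30499, -7403), Pow(Add(28297, Function('l')(-121)), -1)) = Mul(Add(30499, -7403), Pow(Add(28297, -43), -1)) = Mul(23096, Pow(28254, -1)) = Mul(23096, Rational(1, 28254)) = Rational(11548, 14127)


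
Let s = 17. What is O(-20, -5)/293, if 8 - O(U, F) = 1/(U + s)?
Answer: 25/879 ≈ 0.028441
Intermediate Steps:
O(U, F) = 8 - 1/(17 + U) (O(U, F) = 8 - 1/(U + 17) = 8 - 1/(17 + U))
O(-20, -5)/293 = ((135 + 8*(-20))/(17 - 20))/293 = ((135 - 160)/(-3))*(1/293) = -⅓*(-25)*(1/293) = (25/3)*(1/293) = 25/879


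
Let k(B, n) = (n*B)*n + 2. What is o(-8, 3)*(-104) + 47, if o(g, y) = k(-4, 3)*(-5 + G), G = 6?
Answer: 3583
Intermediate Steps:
k(B, n) = 2 + B*n² (k(B, n) = (B*n)*n + 2 = B*n² + 2 = 2 + B*n²)
o(g, y) = -34 (o(g, y) = (2 - 4*3²)*(-5 + 6) = (2 - 4*9)*1 = (2 - 36)*1 = -34*1 = -34)
o(-8, 3)*(-104) + 47 = -34*(-104) + 47 = 3536 + 47 = 3583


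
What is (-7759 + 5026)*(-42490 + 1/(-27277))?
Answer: 3167546264823/27277 ≈ 1.1613e+8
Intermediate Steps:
(-7759 + 5026)*(-42490 + 1/(-27277)) = -2733*(-42490 - 1/27277) = -2733*(-1158999731/27277) = 3167546264823/27277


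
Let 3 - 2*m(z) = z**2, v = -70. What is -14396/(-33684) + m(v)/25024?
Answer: 138885115/421454208 ≈ 0.32954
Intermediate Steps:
m(z) = 3/2 - z**2/2
-14396/(-33684) + m(v)/25024 = -14396/(-33684) + (3/2 - 1/2*(-70)**2)/25024 = -14396*(-1/33684) + (3/2 - 1/2*4900)*(1/25024) = 3599/8421 + (3/2 - 2450)*(1/25024) = 3599/8421 - 4897/2*1/25024 = 3599/8421 - 4897/50048 = 138885115/421454208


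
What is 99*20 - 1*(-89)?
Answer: 2069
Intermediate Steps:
99*20 - 1*(-89) = 1980 + 89 = 2069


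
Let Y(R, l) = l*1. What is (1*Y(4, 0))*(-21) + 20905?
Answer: 20905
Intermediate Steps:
Y(R, l) = l
(1*Y(4, 0))*(-21) + 20905 = (1*0)*(-21) + 20905 = 0*(-21) + 20905 = 0 + 20905 = 20905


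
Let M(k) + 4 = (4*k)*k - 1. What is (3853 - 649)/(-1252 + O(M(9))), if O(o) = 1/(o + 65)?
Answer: -1230336/480767 ≈ -2.5591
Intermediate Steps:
M(k) = -5 + 4*k² (M(k) = -4 + ((4*k)*k - 1) = -4 + (4*k² - 1) = -4 + (-1 + 4*k²) = -5 + 4*k²)
O(o) = 1/(65 + o)
(3853 - 649)/(-1252 + O(M(9))) = (3853 - 649)/(-1252 + 1/(65 + (-5 + 4*9²))) = 3204/(-1252 + 1/(65 + (-5 + 4*81))) = 3204/(-1252 + 1/(65 + (-5 + 324))) = 3204/(-1252 + 1/(65 + 319)) = 3204/(-1252 + 1/384) = 3204/(-480767/384) = 3204*(-384/480767) = -1230336/480767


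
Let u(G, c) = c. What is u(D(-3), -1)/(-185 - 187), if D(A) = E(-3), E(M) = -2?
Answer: 1/372 ≈ 0.0026882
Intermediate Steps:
D(A) = -2
u(D(-3), -1)/(-185 - 187) = -1/(-185 - 187) = -1/(-372) = -1/372*(-1) = 1/372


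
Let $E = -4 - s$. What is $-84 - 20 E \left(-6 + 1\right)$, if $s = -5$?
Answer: $16$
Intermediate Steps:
$E = 1$ ($E = -4 - -5 = -4 + 5 = 1$)
$-84 - 20 E \left(-6 + 1\right) = -84 - 20 \cdot 1 \left(-6 + 1\right) = -84 - 20 \cdot 1 \left(-5\right) = -84 - -100 = -84 + 100 = 16$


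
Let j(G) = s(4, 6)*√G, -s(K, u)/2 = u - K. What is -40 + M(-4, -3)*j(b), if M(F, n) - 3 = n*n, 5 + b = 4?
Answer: -40 - 48*I ≈ -40.0 - 48.0*I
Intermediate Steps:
b = -1 (b = -5 + 4 = -1)
s(K, u) = -2*u + 2*K (s(K, u) = -2*(u - K) = -2*u + 2*K)
M(F, n) = 3 + n² (M(F, n) = 3 + n*n = 3 + n²)
j(G) = -4*√G (j(G) = (-2*6 + 2*4)*√G = (-12 + 8)*√G = -4*√G)
-40 + M(-4, -3)*j(b) = -40 + (3 + (-3)²)*(-4*I) = -40 + (3 + 9)*(-4*I) = -40 + 12*(-4*I) = -40 - 48*I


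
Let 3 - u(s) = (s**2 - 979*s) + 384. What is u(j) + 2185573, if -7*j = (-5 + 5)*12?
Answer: 2185192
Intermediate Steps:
j = 0 (j = -(-5 + 5)*12/7 = -0*12 = -1/7*0 = 0)
u(s) = -381 - s**2 + 979*s (u(s) = 3 - ((s**2 - 979*s) + 384) = 3 - (384 + s**2 - 979*s) = 3 + (-384 - s**2 + 979*s) = -381 - s**2 + 979*s)
u(j) + 2185573 = (-381 - 1*0**2 + 979*0) + 2185573 = (-381 - 1*0 + 0) + 2185573 = (-381 + 0 + 0) + 2185573 = -381 + 2185573 = 2185192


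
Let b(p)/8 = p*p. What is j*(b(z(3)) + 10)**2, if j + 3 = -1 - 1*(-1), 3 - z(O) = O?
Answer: -300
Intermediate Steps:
z(O) = 3 - O
b(p) = 8*p**2 (b(p) = 8*(p*p) = 8*p**2)
j = -3 (j = -3 + (-1 - 1*(-1)) = -3 + (-1 + 1) = -3 + 0 = -3)
j*(b(z(3)) + 10)**2 = -3*(8*(3 - 1*3)**2 + 10)**2 = -3*(8*(3 - 3)**2 + 10)**2 = -3*(8*0**2 + 10)**2 = -3*(8*0 + 10)**2 = -3*(0 + 10)**2 = -3*10**2 = -3*100 = -300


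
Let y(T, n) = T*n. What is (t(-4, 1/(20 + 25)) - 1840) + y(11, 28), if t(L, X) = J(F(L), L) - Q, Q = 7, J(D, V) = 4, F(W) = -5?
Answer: -1535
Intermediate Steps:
t(L, X) = -3 (t(L, X) = 4 - 1*7 = 4 - 7 = -3)
(t(-4, 1/(20 + 25)) - 1840) + y(11, 28) = (-3 - 1840) + 11*28 = -1843 + 308 = -1535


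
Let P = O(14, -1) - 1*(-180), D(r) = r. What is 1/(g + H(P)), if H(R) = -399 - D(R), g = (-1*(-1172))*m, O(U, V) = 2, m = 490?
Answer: 1/573699 ≈ 1.7431e-6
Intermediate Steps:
g = 574280 (g = -1*(-1172)*490 = 1172*490 = 574280)
P = 182 (P = 2 - 1*(-180) = 2 + 180 = 182)
H(R) = -399 - R
1/(g + H(P)) = 1/(574280 + (-399 - 1*182)) = 1/(574280 + (-399 - 182)) = 1/(574280 - 581) = 1/573699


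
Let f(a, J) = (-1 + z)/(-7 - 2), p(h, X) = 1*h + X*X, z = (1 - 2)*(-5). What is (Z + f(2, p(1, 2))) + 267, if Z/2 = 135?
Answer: 4829/9 ≈ 536.56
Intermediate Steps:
z = 5 (z = -1*(-5) = 5)
p(h, X) = h + X**2
Z = 270 (Z = 2*135 = 270)
f(a, J) = -4/9 (f(a, J) = (-1 + 5)/(-7 - 2) = 4/(-9) = 4*(-1/9) = -4/9)
(Z + f(2, p(1, 2))) + 267 = (270 - 4/9) + 267 = 2426/9 + 267 = 4829/9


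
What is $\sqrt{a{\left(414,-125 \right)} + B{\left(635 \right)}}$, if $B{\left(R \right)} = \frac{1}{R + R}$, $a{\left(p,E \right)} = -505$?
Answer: $\frac{3 i \sqrt{90501470}}{1270} \approx 22.472 i$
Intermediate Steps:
$B{\left(R \right)} = \frac{1}{2 R}$
$\sqrt{a{\left(414,-125 \right)} + B{\left(635 \right)}} = \sqrt{-505 + \frac{1}{2 \cdot 635}} = \sqrt{-505 + \frac{1}{2} \cdot \frac{1}{635}} = \sqrt{-505 + \frac{1}{1270}} = \sqrt{- \frac{641349}{1270}} = \frac{3 i \sqrt{90501470}}{1270}$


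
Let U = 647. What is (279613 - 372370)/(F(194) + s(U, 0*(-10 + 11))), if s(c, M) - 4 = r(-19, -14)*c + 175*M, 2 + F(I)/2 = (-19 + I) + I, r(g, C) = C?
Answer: 92757/8320 ≈ 11.149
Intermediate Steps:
F(I) = -42 + 4*I (F(I) = -4 + 2*((-19 + I) + I) = -4 + 2*(-19 + 2*I) = -4 + (-38 + 4*I) = -42 + 4*I)
s(c, M) = 4 - 14*c + 175*M (s(c, M) = 4 + (-14*c + 175*M) = 4 - 14*c + 175*M)
(279613 - 372370)/(F(194) + s(U, 0*(-10 + 11))) = (279613 - 372370)/((-42 + 4*194) + (4 - 14*647 + 175*(0*(-10 + 11)))) = -92757/((-42 + 776) + (4 - 9058 + 175*(0*1))) = -92757/(734 + (4 - 9058 + 175*0)) = -92757/(734 + (4 - 9058 + 0)) = -92757/(734 - 9054) = -92757/(-8320) = -92757*(-1/8320) = 92757/8320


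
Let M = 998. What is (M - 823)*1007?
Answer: 176225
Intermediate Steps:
(M - 823)*1007 = (998 - 823)*1007 = 175*1007 = 176225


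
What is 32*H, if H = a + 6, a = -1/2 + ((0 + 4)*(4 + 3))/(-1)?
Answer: -720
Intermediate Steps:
a = -57/2 (a = -1*½ + (4*7)*(-1) = -½ + 28*(-1) = -½ - 28 = -57/2 ≈ -28.500)
H = -45/2 (H = -57/2 + 6 = -45/2 ≈ -22.500)
32*H = 32*(-45/2) = -720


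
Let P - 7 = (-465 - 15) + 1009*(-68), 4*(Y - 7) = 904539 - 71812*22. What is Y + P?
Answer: -951637/4 ≈ -2.3791e+5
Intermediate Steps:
Y = -675297/4 (Y = 7 + (904539 - 71812*22)/4 = 7 + (904539 - 1579864)/4 = 7 + (¼)*(-675325) = 7 - 675325/4 = -675297/4 ≈ -1.6882e+5)
P = -69085 (P = 7 + ((-465 - 15) + 1009*(-68)) = 7 + (-480 - 68612) = 7 - 69092 = -69085)
Y + P = -675297/4 - 69085 = -951637/4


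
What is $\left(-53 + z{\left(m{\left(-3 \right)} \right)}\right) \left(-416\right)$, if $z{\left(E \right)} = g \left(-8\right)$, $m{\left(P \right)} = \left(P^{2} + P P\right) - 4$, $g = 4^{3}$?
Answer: $235040$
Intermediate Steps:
$g = 64$
$m{\left(P \right)} = -4 + 2 P^{2}$ ($m{\left(P \right)} = \left(P^{2} + P^{2}\right) - 4 = 2 P^{2} - 4 = -4 + 2 P^{2}$)
$z{\left(E \right)} = -512$ ($z{\left(E \right)} = 64 \left(-8\right) = -512$)
$\left(-53 + z{\left(m{\left(-3 \right)} \right)}\right) \left(-416\right) = \left(-53 - 512\right) \left(-416\right) = \left(-565\right) \left(-416\right) = 235040$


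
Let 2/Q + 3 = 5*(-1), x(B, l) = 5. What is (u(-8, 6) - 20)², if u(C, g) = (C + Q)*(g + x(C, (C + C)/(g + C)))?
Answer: 196249/16 ≈ 12266.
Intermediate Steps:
Q = -¼ (Q = 2/(-3 + 5*(-1)) = 2/(-3 - 5) = 2/(-8) = 2*(-⅛) = -¼ ≈ -0.25000)
u(C, g) = (5 + g)*(-¼ + C) (u(C, g) = (C - ¼)*(g + 5) = (-¼ + C)*(5 + g) = (5 + g)*(-¼ + C))
(u(-8, 6) - 20)² = ((-5/4 + 5*(-8) - ¼*6 - 8*6) - 20)² = ((-5/4 - 40 - 3/2 - 48) - 20)² = (-363/4 - 20)² = (-443/4)² = 196249/16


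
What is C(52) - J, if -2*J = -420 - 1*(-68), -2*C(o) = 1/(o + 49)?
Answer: -35553/202 ≈ -176.00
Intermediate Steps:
C(o) = -1/(2*(49 + o)) (C(o) = -1/(2*(o + 49)) = -1/(2*(49 + o)))
J = 176 (J = -(-420 - 1*(-68))/2 = -(-420 + 68)/2 = -½*(-352) = 176)
C(52) - J = -1/(98 + 2*52) - 1*176 = -1/(98 + 104) - 176 = -1/202 - 176 = -35553/202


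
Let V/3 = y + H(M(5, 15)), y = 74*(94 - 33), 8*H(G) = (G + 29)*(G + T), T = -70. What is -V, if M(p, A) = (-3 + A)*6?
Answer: -54471/4 ≈ -13618.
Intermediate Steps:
M(p, A) = -18 + 6*A
H(G) = (-70 + G)*(29 + G)/8 (H(G) = ((G + 29)*(G - 70))/8 = ((29 + G)*(-70 + G))/8 = ((-70 + G)*(29 + G))/8 = (-70 + G)*(29 + G)/8)
y = 4514 (y = 74*61 = 4514)
V = 54471/4 (V = 3*(4514 + (-1015/4 - 41*(-18 + 6*15)/8 + (-18 + 6*15)²/8)) = 3*(4514 + (-1015/4 - 41*(-18 + 90)/8 + (-18 + 90)²/8)) = 3*(4514 + (-1015/4 - 41/8*72 + (⅛)*72²)) = 3*(4514 + (-1015/4 - 369 + (⅛)*5184)) = 3*(4514 + (-1015/4 - 369 + 648)) = 3*(4514 + 101/4) = 3*(18157/4) = 54471/4 ≈ 13618.)
-V = -1*54471/4 = -54471/4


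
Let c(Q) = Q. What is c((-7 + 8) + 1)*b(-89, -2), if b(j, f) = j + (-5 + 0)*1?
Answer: -188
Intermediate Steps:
b(j, f) = -5 + j (b(j, f) = j - 5*1 = j - 5 = -5 + j)
c((-7 + 8) + 1)*b(-89, -2) = ((-7 + 8) + 1)*(-5 - 89) = (1 + 1)*(-94) = 2*(-94) = -188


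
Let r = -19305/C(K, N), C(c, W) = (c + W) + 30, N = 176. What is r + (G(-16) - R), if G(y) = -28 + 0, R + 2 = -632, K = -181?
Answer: -831/5 ≈ -166.20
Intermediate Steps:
C(c, W) = 30 + W + c (C(c, W) = (W + c) + 30 = 30 + W + c)
R = -634 (R = -2 - 632 = -634)
G(y) = -28
r = -3861/5 (r = -19305/(30 + 176 - 181) = -19305/25 = -19305*1/25 = -3861/5 ≈ -772.20)
r + (G(-16) - R) = -3861/5 + (-28 - 1*(-634)) = -3861/5 + (-28 + 634) = -3861/5 + 606 = -831/5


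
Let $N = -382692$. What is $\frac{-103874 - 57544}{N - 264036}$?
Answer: $\frac{26903}{107788} \approx 0.24959$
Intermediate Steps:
$\frac{-103874 - 57544}{N - 264036} = \frac{-103874 - 57544}{-382692 - 264036} = - \frac{161418}{-646728} = \left(-161418\right) \left(- \frac{1}{646728}\right) = \frac{26903}{107788}$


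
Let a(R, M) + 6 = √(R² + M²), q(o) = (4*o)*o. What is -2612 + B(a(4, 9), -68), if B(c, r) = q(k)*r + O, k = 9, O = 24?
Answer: -24620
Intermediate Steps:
q(o) = 4*o²
a(R, M) = -6 + √(M² + R²) (a(R, M) = -6 + √(R² + M²) = -6 + √(M² + R²))
B(c, r) = 24 + 324*r (B(c, r) = (4*9²)*r + 24 = (4*81)*r + 24 = 324*r + 24 = 24 + 324*r)
-2612 + B(a(4, 9), -68) = -2612 + (24 + 324*(-68)) = -2612 + (24 - 22032) = -2612 - 22008 = -24620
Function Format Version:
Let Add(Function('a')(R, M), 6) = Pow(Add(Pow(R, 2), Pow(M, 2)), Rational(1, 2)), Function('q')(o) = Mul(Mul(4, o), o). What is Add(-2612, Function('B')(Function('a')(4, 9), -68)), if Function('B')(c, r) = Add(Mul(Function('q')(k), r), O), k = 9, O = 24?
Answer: -24620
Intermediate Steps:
Function('q')(o) = Mul(4, Pow(o, 2))
Function('a')(R, M) = Add(-6, Pow(Add(Pow(M, 2), Pow(R, 2)), Rational(1, 2))) (Function('a')(R, M) = Add(-6, Pow(Add(Pow(R, 2), Pow(M, 2)), Rational(1, 2))) = Add(-6, Pow(Add(Pow(M, 2), Pow(R, 2)), Rational(1, 2))))
Function('B')(c, r) = Add(24, Mul(324, r)) (Function('B')(c, r) = Add(Mul(Mul(4, Pow(9, 2)), r), 24) = Add(Mul(Mul(4, 81), r), 24) = Add(Mul(324, r), 24) = Add(24, Mul(324, r)))
Add(-2612, Function('B')(Function('a')(4, 9), -68)) = Add(-2612, Add(24, Mul(324, -68))) = Add(-2612, Add(24, -22032)) = Add(-2612, -22008) = -24620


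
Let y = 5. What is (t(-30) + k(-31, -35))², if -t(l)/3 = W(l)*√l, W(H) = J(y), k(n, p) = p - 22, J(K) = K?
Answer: -3501 + 1710*I*√30 ≈ -3501.0 + 9366.1*I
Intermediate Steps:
k(n, p) = -22 + p
W(H) = 5
t(l) = -15*√l
(t(-30) + k(-31, -35))² = (-15*I*√30 + (-22 - 35))² = (-15*I*√30 - 57)² = (-57 - 15*I*√30)²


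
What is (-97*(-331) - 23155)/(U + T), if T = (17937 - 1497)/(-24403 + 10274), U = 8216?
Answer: 15810351/14508428 ≈ 1.0897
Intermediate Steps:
T = -16440/14129 (T = 16440/(-14129) = 16440*(-1/14129) = -16440/14129 ≈ -1.1636)
(-97*(-331) - 23155)/(U + T) = (-97*(-331) - 23155)/(8216 - 16440/14129) = (32107 - 23155)/(116067424/14129) = 8952*(14129/116067424) = 15810351/14508428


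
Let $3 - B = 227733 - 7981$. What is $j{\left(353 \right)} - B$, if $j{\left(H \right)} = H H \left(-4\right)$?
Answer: $-278687$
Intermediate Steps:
$j{\left(H \right)} = - 4 H^{2}$ ($j{\left(H \right)} = H^{2} \left(-4\right) = - 4 H^{2}$)
$B = -219749$ ($B = 3 - \left(227733 - 7981\right) = 3 - 219752 = -219749$)
$j{\left(353 \right)} - B = - 4 \cdot 353^{2} - -219749 = \left(-4\right) 124609 + 219749 = -498436 + 219749 = -278687$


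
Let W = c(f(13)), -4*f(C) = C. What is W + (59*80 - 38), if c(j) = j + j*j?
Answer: 75029/16 ≈ 4689.3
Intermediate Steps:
f(C) = -C/4
c(j) = j + j²
W = 117/16 (W = (-¼*13)*(1 - ¼*13) = -13*(1 - 13/4)/4 = -13/4*(-9/4) = 117/16 ≈ 7.3125)
W + (59*80 - 38) = 117/16 + (59*80 - 38) = 117/16 + (4720 - 38) = 117/16 + 4682 = 75029/16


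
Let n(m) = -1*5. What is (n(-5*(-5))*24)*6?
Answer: -720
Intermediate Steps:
n(m) = -5
(n(-5*(-5))*24)*6 = -5*24*6 = -120*6 = -720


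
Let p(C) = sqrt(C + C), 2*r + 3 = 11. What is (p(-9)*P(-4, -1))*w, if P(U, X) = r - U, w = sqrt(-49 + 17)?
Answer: -192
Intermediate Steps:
r = 4 (r = -3/2 + (1/2)*11 = -3/2 + 11/2 = 4)
w = 4*I*sqrt(2) (w = sqrt(-32) = 4*I*sqrt(2) ≈ 5.6569*I)
p(C) = sqrt(2)*sqrt(C) (p(C) = sqrt(2*C) = sqrt(2)*sqrt(C))
P(U, X) = 4 - U
(p(-9)*P(-4, -1))*w = ((sqrt(2)*sqrt(-9))*(4 - 1*(-4)))*(4*I*sqrt(2)) = ((sqrt(2)*(3*I))*(4 + 4))*(4*I*sqrt(2)) = ((3*I*sqrt(2))*8)*(4*I*sqrt(2)) = (24*I*sqrt(2))*(4*I*sqrt(2)) = -192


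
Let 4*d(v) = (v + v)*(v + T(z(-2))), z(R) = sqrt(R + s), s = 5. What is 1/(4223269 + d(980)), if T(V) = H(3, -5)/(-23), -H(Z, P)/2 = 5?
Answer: 23/108184687 ≈ 2.1260e-7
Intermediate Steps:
z(R) = sqrt(5 + R) (z(R) = sqrt(R + 5) = sqrt(5 + R))
H(Z, P) = -10 (H(Z, P) = -2*5 = -10)
T(V) = 10/23 (T(V) = -10/(-23) = -10*(-1/23) = 10/23)
d(v) = v*(10/23 + v)/2 (d(v) = ((v + v)*(v + 10/23))/4 = ((2*v)*(10/23 + v))/4 = (2*v*(10/23 + v))/4 = v*(10/23 + v)/2)
1/(4223269 + d(980)) = 1/(4223269 + (1/46)*980*(10 + 23*980)) = 1/(4223269 + (1/46)*980*(10 + 22540)) = 1/(4223269 + (1/46)*980*22550) = 1/(4223269 + 11049500/23) = 1/(108184687/23) = 23/108184687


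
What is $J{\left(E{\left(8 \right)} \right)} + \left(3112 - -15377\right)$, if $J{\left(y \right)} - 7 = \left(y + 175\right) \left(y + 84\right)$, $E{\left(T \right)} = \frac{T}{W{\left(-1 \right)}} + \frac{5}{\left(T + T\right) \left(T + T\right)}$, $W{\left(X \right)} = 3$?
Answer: $\frac{19994408929}{589824} \approx 33899.0$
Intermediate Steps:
$E{\left(T \right)} = \frac{T}{3} + \frac{5}{4 T^{2}}$ ($E{\left(T \right)} = \frac{T}{3} + \frac{5}{\left(T + T\right) \left(T + T\right)} = T \frac{1}{3} + \frac{5}{2 T 2 T} = \frac{T}{3} + \frac{5}{4 T^{2}}$)
$J{\left(y \right)} = 7 + \left(84 + y\right) \left(175 + y\right)$ ($J{\left(y \right)} = 7 + \left(y + 175\right) \left(y + 84\right) = 7 + \left(175 + y\right) \left(84 + y\right) = 7 + \left(84 + y\right) \left(175 + y\right)$)
$J{\left(E{\left(8 \right)} \right)} + \left(3112 - -15377\right) = \left(14707 + \left(\frac{1}{3} \cdot 8 + \frac{5}{4 \cdot 64}\right)^{2} + 259 \left(\frac{1}{3} \cdot 8 + \frac{5}{4 \cdot 64}\right)\right) + \left(3112 - -15377\right) = \left(14707 + \left(\frac{8}{3} + \frac{5}{4} \cdot \frac{1}{64}\right)^{2} + 259 \left(\frac{8}{3} + \frac{5}{4} \cdot \frac{1}{64}\right)\right) + \left(3112 + 15377\right) = \left(14707 + \left(\frac{8}{3} + \frac{5}{256}\right)^{2} + 259 \left(\frac{8}{3} + \frac{5}{256}\right)\right) + 18489 = \left(14707 + \left(\frac{2063}{768}\right)^{2} + 259 \cdot \frac{2063}{768}\right) + 18489 = \left(14707 + \frac{4255969}{589824} + \frac{534317}{768}\right) + 18489 = \frac{9089152993}{589824} + 18489 = \frac{19994408929}{589824}$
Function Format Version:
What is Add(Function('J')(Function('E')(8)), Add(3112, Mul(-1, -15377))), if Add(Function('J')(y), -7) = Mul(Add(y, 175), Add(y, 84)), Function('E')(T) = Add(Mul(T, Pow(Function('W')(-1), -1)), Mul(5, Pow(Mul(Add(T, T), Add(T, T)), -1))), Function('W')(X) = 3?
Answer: Rational(19994408929, 589824) ≈ 33899.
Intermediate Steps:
Function('E')(T) = Add(Mul(Rational(1, 3), T), Mul(Rational(5, 4), Pow(T, -2))) (Function('E')(T) = Add(Mul(T, Pow(3, -1)), Mul(5, Pow(Mul(Add(T, T), Add(T, T)), -1))) = Add(Mul(T, Rational(1, 3)), Mul(5, Pow(Mul(Mul(2, T), Mul(2, T)), -1))) = Add(Mul(Rational(1, 3), T), Mul(5, Pow(Mul(4, Pow(T, 2)), -1))) = Add(Mul(Rational(1, 3), T), Mul(5, Mul(Rational(1, 4), Pow(T, -2)))) = Add(Mul(Rational(1, 3), T), Mul(Rational(5, 4), Pow(T, -2))))
Function('J')(y) = Add(7, Mul(Add(84, y), Add(175, y))) (Function('J')(y) = Add(7, Mul(Add(y, 175), Add(y, 84))) = Add(7, Mul(Add(175, y), Add(84, y))) = Add(7, Mul(Add(84, y), Add(175, y))))
Add(Function('J')(Function('E')(8)), Add(3112, Mul(-1, -15377))) = Add(Add(14707, Pow(Add(Mul(Rational(1, 3), 8), Mul(Rational(5, 4), Pow(8, -2))), 2), Mul(259, Add(Mul(Rational(1, 3), 8), Mul(Rational(5, 4), Pow(8, -2))))), Add(3112, Mul(-1, -15377))) = Add(Add(14707, Pow(Add(Rational(8, 3), Mul(Rational(5, 4), Rational(1, 64))), 2), Mul(259, Add(Rational(8, 3), Mul(Rational(5, 4), Rational(1, 64))))), Add(3112, 15377)) = Add(Add(14707, Pow(Add(Rational(8, 3), Rational(5, 256)), 2), Mul(259, Add(Rational(8, 3), Rational(5, 256)))), 18489) = Add(Add(14707, Pow(Rational(2063, 768), 2), Mul(259, Rational(2063, 768))), 18489) = Add(Add(14707, Rational(4255969, 589824), Rational(534317, 768)), 18489) = Add(Rational(9089152993, 589824), 18489) = Rational(19994408929, 589824)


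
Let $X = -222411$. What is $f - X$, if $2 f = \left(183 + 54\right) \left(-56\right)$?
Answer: $215775$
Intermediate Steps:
$f = -6636$ ($f = \frac{\left(183 + 54\right) \left(-56\right)}{2} = \frac{237 \left(-56\right)}{2} = \frac{1}{2} \left(-13272\right) = -6636$)
$f - X = -6636 - -222411 = -6636 + 222411 = 215775$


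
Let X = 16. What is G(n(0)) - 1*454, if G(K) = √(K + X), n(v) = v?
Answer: -450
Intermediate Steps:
G(K) = √(16 + K) (G(K) = √(K + 16) = √(16 + K))
G(n(0)) - 1*454 = √(16 + 0) - 1*454 = √16 - 454 = 4 - 454 = -450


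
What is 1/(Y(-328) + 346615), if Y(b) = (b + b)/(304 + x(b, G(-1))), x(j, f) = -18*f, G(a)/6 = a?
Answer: 103/35701181 ≈ 2.8851e-6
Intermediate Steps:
G(a) = 6*a
Y(b) = b/206 (Y(b) = (b + b)/(304 - 108*(-1)) = (2*b)/(304 - 18*(-6)) = (2*b)/(304 + 108) = (2*b)/412 = (2*b)*(1/412) = b/206)
1/(Y(-328) + 346615) = 1/((1/206)*(-328) + 346615) = 1/(-164/103 + 346615) = 1/(35701181/103) = 103/35701181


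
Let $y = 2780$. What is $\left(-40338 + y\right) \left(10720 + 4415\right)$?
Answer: $-568440330$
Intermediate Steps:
$\left(-40338 + y\right) \left(10720 + 4415\right) = \left(-40338 + 2780\right) \left(10720 + 4415\right) = \left(-37558\right) 15135 = -568440330$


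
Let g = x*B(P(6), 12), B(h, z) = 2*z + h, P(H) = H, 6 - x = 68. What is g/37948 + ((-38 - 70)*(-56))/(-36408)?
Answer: -3096129/14391779 ≈ -0.21513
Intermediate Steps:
x = -62 (x = 6 - 1*68 = 6 - 68 = -62)
B(h, z) = h + 2*z
g = -1860 (g = -62*(6 + 2*12) = -62*(6 + 24) = -62*30 = -1860)
g/37948 + ((-38 - 70)*(-56))/(-36408) = -1860/37948 + ((-38 - 70)*(-56))/(-36408) = -1860*1/37948 - 108*(-56)*(-1/36408) = -465/9487 + 6048*(-1/36408) = -465/9487 - 252/1517 = -3096129/14391779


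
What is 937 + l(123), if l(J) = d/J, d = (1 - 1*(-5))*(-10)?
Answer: 38397/41 ≈ 936.51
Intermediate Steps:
d = -60 (d = (1 + 5)*(-10) = 6*(-10) = -60)
l(J) = -60/J
937 + l(123) = 937 - 60/123 = 937 - 60*1/123 = 937 - 20/41 = 38397/41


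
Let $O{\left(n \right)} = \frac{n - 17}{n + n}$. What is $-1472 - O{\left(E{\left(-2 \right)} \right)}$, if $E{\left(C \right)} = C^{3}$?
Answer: $- \frac{23577}{16} \approx -1473.6$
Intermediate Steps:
$O{\left(n \right)} = \frac{-17 + n}{2 n}$
$-1472 - O{\left(E{\left(-2 \right)} \right)} = -1472 - \frac{-17 + \left(-2\right)^{3}}{2 \left(-2\right)^{3}} = -1472 - \frac{-17 - 8}{2 \left(-8\right)} = -1472 - \frac{1}{2} \left(- \frac{1}{8}\right) \left(-25\right) = -1472 - \frac{25}{16} = - \frac{23577}{16}$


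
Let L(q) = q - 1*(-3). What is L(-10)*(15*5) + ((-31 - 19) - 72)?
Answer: -647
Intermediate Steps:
L(q) = 3 + q (L(q) = q + 3 = 3 + q)
L(-10)*(15*5) + ((-31 - 19) - 72) = (3 - 10)*(15*5) + ((-31 - 19) - 72) = -7*75 + (-50 - 72) = -525 - 122 = -647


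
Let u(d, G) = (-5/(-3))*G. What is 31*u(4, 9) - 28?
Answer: 437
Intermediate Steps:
u(d, G) = 5*G/3 (u(d, G) = (-5*(-1/3))*G = 5*G/3)
31*u(4, 9) - 28 = 31*((5/3)*9) - 28 = 31*15 - 28 = 465 - 28 = 437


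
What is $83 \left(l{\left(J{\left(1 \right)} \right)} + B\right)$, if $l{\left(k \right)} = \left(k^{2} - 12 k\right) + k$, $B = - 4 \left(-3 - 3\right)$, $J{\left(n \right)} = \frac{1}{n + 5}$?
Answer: $\frac{66317}{36} \approx 1842.1$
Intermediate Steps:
$J{\left(n \right)} = \frac{1}{5 + n}$
$B = 24$ ($B = \left(-4\right) \left(-6\right) = 24$)
$l{\left(k \right)} = k^{2} - 11 k$
$83 \left(l{\left(J{\left(1 \right)} \right)} + B\right) = 83 \left(\frac{-11 + \frac{1}{5 + 1}}{5 + 1} + 24\right) = 83 \left(\frac{-11 + \frac{1}{6}}{6} + 24\right) = 83 \left(\frac{1}{6} \left(- \frac{65}{6}\right) + 24\right) = 83 \left(- \frac{65}{36} + 24\right) = 83 \cdot \frac{799}{36} = \frac{66317}{36}$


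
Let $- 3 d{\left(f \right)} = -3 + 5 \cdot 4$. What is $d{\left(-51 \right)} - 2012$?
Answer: $- \frac{6053}{3} \approx -2017.7$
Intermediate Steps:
$d{\left(f \right)} = - \frac{17}{3}$ ($d{\left(f \right)} = - \frac{-3 + 5 \cdot 4}{3} = - \frac{-3 + 20}{3} = \left(- \frac{1}{3}\right) 17 = - \frac{17}{3}$)
$d{\left(-51 \right)} - 2012 = - \frac{17}{3} - 2012 = - \frac{6053}{3}$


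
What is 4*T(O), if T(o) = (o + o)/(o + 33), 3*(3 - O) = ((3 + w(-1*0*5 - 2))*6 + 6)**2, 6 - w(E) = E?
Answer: 1150/141 ≈ 8.1560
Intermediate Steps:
w(E) = 6 - E
O = -1725 (O = 3 - ((3 + (6 - (-1*0*5 - 2)))*6 + 6)**2/3 = 3 - ((3 + (6 - (0*5 - 2)))*6 + 6)**2/3 = 3 - ((3 + (6 - (0 - 2)))*6 + 6)**2/3 = 3 - ((3 + (6 - 1*(-2)))*6 + 6)**2/3 = 3 - ((3 + (6 + 2))*6 + 6)**2/3 = 3 - ((3 + 8)*6 + 6)**2/3 = 3 - (11*6 + 6)**2/3 = 3 - (66 + 6)**2/3 = 3 - 1/3*72**2 = 3 - 1/3*5184 = 3 - 1728 = -1725)
T(o) = 2*o/(33 + o) (T(o) = (2*o)/(33 + o) = 2*o/(33 + o))
4*T(O) = 4*(2*(-1725)/(33 - 1725)) = 4*(2*(-1725)/(-1692)) = 4*(2*(-1725)*(-1/1692)) = 4*(575/282) = 1150/141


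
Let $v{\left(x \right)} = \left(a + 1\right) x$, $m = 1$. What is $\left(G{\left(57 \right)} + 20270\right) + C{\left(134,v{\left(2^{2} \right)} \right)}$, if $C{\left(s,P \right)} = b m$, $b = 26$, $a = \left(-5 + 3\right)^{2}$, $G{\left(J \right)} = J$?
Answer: $20353$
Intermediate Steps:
$a = 4$ ($a = \left(-2\right)^{2} = 4$)
$v{\left(x \right)} = 5 x$ ($v{\left(x \right)} = \left(4 + 1\right) x = 5 x$)
$C{\left(s,P \right)} = 26$ ($C{\left(s,P \right)} = 26 \cdot 1 = 26$)
$\left(G{\left(57 \right)} + 20270\right) + C{\left(134,v{\left(2^{2} \right)} \right)} = \left(57 + 20270\right) + 26 = 20327 + 26 = 20353$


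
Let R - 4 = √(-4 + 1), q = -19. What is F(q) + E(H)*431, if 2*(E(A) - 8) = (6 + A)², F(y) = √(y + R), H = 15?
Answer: 196967/2 + √(-15 + I*√3) ≈ 98484.0 + 3.8794*I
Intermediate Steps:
R = 4 + I*√3 (R = 4 + √(-4 + 1) = 4 + √(-3) = 4 + I*√3 ≈ 4.0 + 1.732*I)
F(y) = √(4 + y + I*√3) (F(y) = √(y + (4 + I*√3)) = √(4 + y + I*√3))
E(A) = 8 + (6 + A)²/2
F(q) + E(H)*431 = √(4 - 19 + I*√3) + (8 + (6 + 15)²/2)*431 = √(-15 + I*√3) + (8 + (½)*21²)*431 = √(-15 + I*√3) + (8 + (½)*441)*431 = √(-15 + I*√3) + (8 + 441/2)*431 = √(-15 + I*√3) + (457/2)*431 = √(-15 + I*√3) + 196967/2 = 196967/2 + √(-15 + I*√3)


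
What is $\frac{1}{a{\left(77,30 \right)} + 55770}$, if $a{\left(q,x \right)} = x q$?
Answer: $\frac{1}{58080} \approx 1.7218 \cdot 10^{-5}$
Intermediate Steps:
$a{\left(q,x \right)} = q x$
$\frac{1}{a{\left(77,30 \right)} + 55770} = \frac{1}{77 \cdot 30 + 55770} = \frac{1}{2310 + 55770} = \frac{1}{58080}$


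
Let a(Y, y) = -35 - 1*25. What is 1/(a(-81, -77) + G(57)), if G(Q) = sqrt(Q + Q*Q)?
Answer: -10/49 - sqrt(3306)/294 ≈ -0.39965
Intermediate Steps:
a(Y, y) = -60 (a(Y, y) = -35 - 25 = -60)
G(Q) = sqrt(Q + Q**2)
1/(a(-81, -77) + G(57)) = 1/(-60 + sqrt(57*(1 + 57))) = 1/(-60 + sqrt(57*58)) = 1/(-60 + sqrt(3306))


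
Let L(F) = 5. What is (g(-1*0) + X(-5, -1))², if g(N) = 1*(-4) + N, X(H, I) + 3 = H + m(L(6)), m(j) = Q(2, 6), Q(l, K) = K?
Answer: 36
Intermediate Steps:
m(j) = 6
X(H, I) = 3 + H (X(H, I) = -3 + (H + 6) = -3 + (6 + H) = 3 + H)
g(N) = -4 + N
(g(-1*0) + X(-5, -1))² = ((-4 - 1*0) + (3 - 5))² = ((-4 + 0) - 2)² = (-4 - 2)² = (-6)² = 36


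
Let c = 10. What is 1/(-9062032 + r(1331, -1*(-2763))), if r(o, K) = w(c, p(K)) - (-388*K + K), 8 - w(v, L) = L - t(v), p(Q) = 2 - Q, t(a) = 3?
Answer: -1/7989979 ≈ -1.2516e-7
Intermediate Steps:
w(v, L) = 11 - L (w(v, L) = 8 - (L - 1*3) = 8 - (L - 3) = 8 - (-3 + L) = 8 + (3 - L) = 11 - L)
r(o, K) = 9 + 388*K (r(o, K) = (11 - (2 - K)) - (-388*K + K) = (11 + (-2 + K)) - (-387)*K = (9 + K) + 387*K = 9 + 388*K)
1/(-9062032 + r(1331, -1*(-2763))) = 1/(-9062032 + (9 + 388*(-1*(-2763)))) = 1/(-9062032 + (9 + 388*2763)) = 1/(-9062032 + (9 + 1072044)) = 1/(-9062032 + 1072053) = 1/(-7989979) = -1/7989979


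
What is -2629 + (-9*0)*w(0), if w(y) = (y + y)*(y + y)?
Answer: -2629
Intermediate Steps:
w(y) = 4*y² (w(y) = (2*y)*(2*y) = 4*y²)
-2629 + (-9*0)*w(0) = -2629 + (-9*0)*(4*0²) = -2629 + 0*(4*0) = -2629 + 0*0 = -2629 + 0 = -2629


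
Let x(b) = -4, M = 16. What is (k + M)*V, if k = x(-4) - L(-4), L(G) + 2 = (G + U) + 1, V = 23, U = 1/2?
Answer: 759/2 ≈ 379.50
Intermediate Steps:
U = 1/2 ≈ 0.50000
L(G) = -1/2 + G (L(G) = -2 + ((G + 1/2) + 1) = -2 + ((1/2 + G) + 1) = -2 + (3/2 + G) = -1/2 + G)
k = 1/2 (k = -4 - (-1/2 - 4) = -4 - 1*(-9/2) = -4 + 9/2 = 1/2 ≈ 0.50000)
(k + M)*V = (1/2 + 16)*23 = (33/2)*23 = 759/2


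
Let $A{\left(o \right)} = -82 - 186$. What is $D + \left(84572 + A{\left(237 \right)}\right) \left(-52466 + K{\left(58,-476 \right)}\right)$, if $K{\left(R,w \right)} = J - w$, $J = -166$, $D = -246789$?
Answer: $-4397206213$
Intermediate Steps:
$K{\left(R,w \right)} = -166 - w$
$A{\left(o \right)} = -268$
$D + \left(84572 + A{\left(237 \right)}\right) \left(-52466 + K{\left(58,-476 \right)}\right) = -246789 + \left(84572 - 268\right) \left(-52466 - -310\right) = -246789 + 84304 \left(-52466 + \left(-166 + 476\right)\right) = -246789 + 84304 \left(-52466 + 310\right) = -246789 + 84304 \left(-52156\right) = -246789 - 4396959424 = -4397206213$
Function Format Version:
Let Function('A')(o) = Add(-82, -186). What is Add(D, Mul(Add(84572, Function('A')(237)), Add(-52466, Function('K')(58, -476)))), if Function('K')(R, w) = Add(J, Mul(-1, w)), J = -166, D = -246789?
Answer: -4397206213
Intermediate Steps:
Function('K')(R, w) = Add(-166, Mul(-1, w))
Function('A')(o) = -268
Add(D, Mul(Add(84572, Function('A')(237)), Add(-52466, Function('K')(58, -476)))) = Add(-246789, Mul(Add(84572, -268), Add(-52466, Add(-166, Mul(-1, -476))))) = Add(-246789, Mul(84304, Add(-52466, Add(-166, 476)))) = Add(-246789, Mul(84304, Add(-52466, 310))) = Add(-246789, Mul(84304, -52156)) = Add(-246789, -4396959424) = -4397206213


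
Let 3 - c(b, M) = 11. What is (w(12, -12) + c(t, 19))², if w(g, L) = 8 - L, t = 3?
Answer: 144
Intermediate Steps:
c(b, M) = -8 (c(b, M) = 3 - 1*11 = 3 - 11 = -8)
(w(12, -12) + c(t, 19))² = ((8 - 1*(-12)) - 8)² = ((8 + 12) - 8)² = (20 - 8)² = 12² = 144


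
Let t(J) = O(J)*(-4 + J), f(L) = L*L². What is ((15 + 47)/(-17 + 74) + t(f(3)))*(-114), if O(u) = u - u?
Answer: -124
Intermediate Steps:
f(L) = L³
O(u) = 0
t(J) = 0 (t(J) = 0*(-4 + J) = 0)
((15 + 47)/(-17 + 74) + t(f(3)))*(-114) = ((15 + 47)/(-17 + 74) + 0)*(-114) = (62/57 + 0)*(-114) = (62/57)*(-114) = -124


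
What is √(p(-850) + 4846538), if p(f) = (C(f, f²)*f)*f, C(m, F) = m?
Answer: 13*I*√3605198 ≈ 24684.0*I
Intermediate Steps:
p(f) = f³ (p(f) = (f*f)*f = f²*f = f³)
√(p(-850) + 4846538) = √((-850)³ + 4846538) = √(-614125000 + 4846538) = √(-609278462) = 13*I*√3605198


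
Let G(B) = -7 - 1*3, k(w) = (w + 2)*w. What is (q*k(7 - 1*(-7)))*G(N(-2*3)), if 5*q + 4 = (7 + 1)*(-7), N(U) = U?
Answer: 26880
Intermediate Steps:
k(w) = w*(2 + w) (k(w) = (2 + w)*w = w*(2 + w))
q = -12 (q = -4/5 + ((7 + 1)*(-7))/5 = -4/5 + (8*(-7))/5 = -4/5 + (1/5)*(-56) = -4/5 - 56/5 = -12)
G(B) = -10 (G(B) = -7 - 3 = -10)
(q*k(7 - 1*(-7)))*G(N(-2*3)) = -12*(7 - 1*(-7))*(2 + (7 - 1*(-7)))*(-10) = -12*(7 + 7)*(2 + (7 + 7))*(-10) = -168*(2 + 14)*(-10) = -168*16*(-10) = -12*224*(-10) = -2688*(-10) = 26880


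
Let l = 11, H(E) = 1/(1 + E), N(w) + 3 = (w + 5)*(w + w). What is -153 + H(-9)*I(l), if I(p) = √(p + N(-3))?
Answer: -153 - I/4 ≈ -153.0 - 0.25*I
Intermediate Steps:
N(w) = -3 + 2*w*(5 + w) (N(w) = -3 + (w + 5)*(w + w) = -3 + (5 + w)*(2*w) = -3 + 2*w*(5 + w))
I(p) = √(-15 + p) (I(p) = √(p + (-3 + 2*(-3)² + 10*(-3))) = √(p + (-3 + 2*9 - 30)) = √(p + (-3 + 18 - 30)) = √(p - 15) = √(-15 + p))
-153 + H(-9)*I(l) = -153 + √(-15 + 11)/(1 - 9) = -153 + √(-4)/(-8) = -153 - I/4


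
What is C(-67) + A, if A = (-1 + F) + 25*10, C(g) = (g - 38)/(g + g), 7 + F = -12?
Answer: 30925/134 ≈ 230.78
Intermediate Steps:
F = -19 (F = -7 - 12 = -19)
C(g) = (-38 + g)/(2*g) (C(g) = (-38 + g)/((2*g)) = (-38 + g)*(1/(2*g)) = (-38 + g)/(2*g))
A = 230 (A = (-1 - 19) + 25*10 = -20 + 250 = 230)
C(-67) + A = (½)*(-38 - 67)/(-67) + 230 = (½)*(-1/67)*(-105) + 230 = 105/134 + 230 = 30925/134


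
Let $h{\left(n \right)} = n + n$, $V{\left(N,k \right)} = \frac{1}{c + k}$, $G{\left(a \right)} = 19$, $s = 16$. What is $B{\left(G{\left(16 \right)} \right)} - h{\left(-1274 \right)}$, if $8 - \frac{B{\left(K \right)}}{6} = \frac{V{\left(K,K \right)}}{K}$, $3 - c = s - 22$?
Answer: $\frac{690533}{266} \approx 2596.0$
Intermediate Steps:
$c = 9$ ($c = 3 - \left(16 - 22\right) = 3 - -6 = 3 + 6 = 9$)
$V{\left(N,k \right)} = \frac{1}{9 + k}$
$h{\left(n \right)} = 2 n$
$B{\left(K \right)} = 48 - \frac{6}{K \left(9 + K\right)}$ ($B{\left(K \right)} = 48 - 6 \frac{1}{\left(9 + K\right) K} = 48 - 6 \frac{1}{K \left(9 + K\right)} = 48 - \frac{6}{K \left(9 + K\right)}$)
$B{\left(G{\left(16 \right)} \right)} - h{\left(-1274 \right)} = \left(48 - \frac{6}{19 \left(9 + 19\right)}\right) - 2 \left(-1274\right) = \left(48 - \frac{6}{19 \cdot 28}\right) - -2548 = \left(48 - \frac{6}{19} \cdot \frac{1}{28}\right) + 2548 = \left(48 - \frac{3}{266}\right) + 2548 = \frac{12765}{266} + 2548 = \frac{690533}{266}$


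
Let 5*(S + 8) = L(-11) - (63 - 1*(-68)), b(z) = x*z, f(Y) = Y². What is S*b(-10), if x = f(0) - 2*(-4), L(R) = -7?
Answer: 2848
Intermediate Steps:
x = 8 (x = 0² - 2*(-4) = 0 + 8 = 8)
b(z) = 8*z
S = -178/5 (S = -8 + (-7 - (63 - 1*(-68)))/5 = -8 + (-7 - (63 + 68))/5 = -8 + (-7 - 1*131)/5 = -8 + (-7 - 131)/5 = -8 + (⅕)*(-138) = -8 - 138/5 = -178/5 ≈ -35.600)
S*b(-10) = -1424*(-10)/5 = -178/5*(-80) = 2848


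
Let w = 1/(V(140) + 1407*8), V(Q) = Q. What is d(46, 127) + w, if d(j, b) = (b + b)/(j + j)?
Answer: 723669/262108 ≈ 2.7610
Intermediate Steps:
d(j, b) = b/j (d(j, b) = (2*b)/((2*j)) = (2*b)*(1/(2*j)) = b/j)
w = 1/11396 (w = 1/(140 + 1407*8) = 1/(140 + 11256) = 1/11396 ≈ 8.7750e-5)
d(46, 127) + w = 127/46 + 1/11396 = 723669/262108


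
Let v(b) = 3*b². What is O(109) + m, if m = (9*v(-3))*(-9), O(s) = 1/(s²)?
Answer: -25983746/11881 ≈ -2187.0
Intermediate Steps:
O(s) = s⁻²
m = -2187 (m = (9*(3*(-3)²))*(-9) = (9*(3*9))*(-9) = (9*27)*(-9) = 243*(-9) = -2187)
O(109) + m = 109⁻² - 2187 = 1/11881 - 2187 = -25983746/11881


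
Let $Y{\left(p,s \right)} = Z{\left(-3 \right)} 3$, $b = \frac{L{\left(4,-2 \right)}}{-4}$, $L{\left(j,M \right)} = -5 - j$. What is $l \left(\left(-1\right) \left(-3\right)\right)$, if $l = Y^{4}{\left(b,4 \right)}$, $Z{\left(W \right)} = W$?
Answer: $19683$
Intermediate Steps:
$b = \frac{9}{4}$ ($b = \frac{-5 - 4}{-4} = \left(-5 - 4\right) \left(- \frac{1}{4}\right) = \left(-9\right) \left(- \frac{1}{4}\right) = \frac{9}{4} \approx 2.25$)
$Y{\left(p,s \right)} = -9$ ($Y{\left(p,s \right)} = \left(-3\right) 3 = -9$)
$l = 6561$ ($l = \left(-9\right)^{4} = 6561$)
$l \left(\left(-1\right) \left(-3\right)\right) = 6561 \left(\left(-1\right) \left(-3\right)\right) = 6561 \cdot 3 = 19683$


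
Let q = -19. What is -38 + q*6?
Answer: -152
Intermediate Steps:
-38 + q*6 = -38 - 19*6 = -38 - 114 = -152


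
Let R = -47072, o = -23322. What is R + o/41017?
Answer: -1930775546/41017 ≈ -47073.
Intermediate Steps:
R + o/41017 = -47072 - 23322/41017 = -1930775546/41017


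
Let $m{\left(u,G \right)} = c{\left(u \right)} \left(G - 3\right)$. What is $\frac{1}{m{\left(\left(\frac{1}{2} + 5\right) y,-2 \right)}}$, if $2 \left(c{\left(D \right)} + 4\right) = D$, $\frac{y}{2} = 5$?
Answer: $- \frac{2}{235} \approx -0.0085106$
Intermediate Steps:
$y = 10$ ($y = 2 \cdot 5 = 10$)
$c{\left(D \right)} = -4 + \frac{D}{2}$
$m{\left(u,G \right)} = \left(-4 + \frac{u}{2}\right) \left(-3 + G\right)$ ($m{\left(u,G \right)} = \left(-4 + \frac{u}{2}\right) \left(G - 3\right) = \left(-4 + \frac{u}{2}\right) \left(-3 + G\right)$)
$\frac{1}{m{\left(\left(\frac{1}{2} + 5\right) y,-2 \right)}} = \frac{1}{\frac{1}{2} \left(-8 + \left(\frac{1}{2} + 5\right) 10\right) \left(-3 - 2\right)} = \frac{1}{\frac{1}{2} \left(-8 + \left(\frac{1}{2} + 5\right) 10\right) \left(-5\right)} = \frac{1}{\frac{1}{2} \left(-8 + \frac{11}{2} \cdot 10\right) \left(-5\right)} = \frac{1}{\frac{1}{2} \left(-8 + 55\right) \left(-5\right)} = \frac{1}{\frac{1}{2} \cdot 47 \left(-5\right)} = \frac{1}{- \frac{235}{2}} = - \frac{2}{235}$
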